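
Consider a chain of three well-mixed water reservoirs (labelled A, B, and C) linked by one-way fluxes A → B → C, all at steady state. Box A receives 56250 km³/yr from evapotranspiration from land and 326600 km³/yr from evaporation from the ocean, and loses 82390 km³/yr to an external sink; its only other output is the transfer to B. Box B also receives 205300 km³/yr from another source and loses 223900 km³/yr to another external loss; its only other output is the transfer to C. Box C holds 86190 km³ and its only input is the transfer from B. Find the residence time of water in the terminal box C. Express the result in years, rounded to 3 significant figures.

Box A: F(A→B) = (56250 + 326600) − 82390 = 300460 km³/yr.
Box B: F(B→C) = (300460 + 205300) − 223900 = 281860 km³/yr.
Box C throughput = its input = 281860 km³/yr; τ = 86190 / 281860 = 0.3058 yr.

0.306 yr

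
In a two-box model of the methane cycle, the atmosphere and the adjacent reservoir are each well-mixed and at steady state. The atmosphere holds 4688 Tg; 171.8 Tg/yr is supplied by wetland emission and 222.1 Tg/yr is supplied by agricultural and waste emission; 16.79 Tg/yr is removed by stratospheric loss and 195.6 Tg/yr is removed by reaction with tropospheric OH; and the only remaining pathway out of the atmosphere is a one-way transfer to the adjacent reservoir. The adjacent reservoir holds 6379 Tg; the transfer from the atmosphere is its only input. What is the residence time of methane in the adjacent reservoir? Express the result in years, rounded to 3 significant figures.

Balance the atmosphere: ΣF_in = 171.8 + 222.1 = 393.90 Tg/yr.
Transfer to the adjacent reservoir = ΣF_in − (16.79 + 195.6) = 181.51 Tg/yr.
At steady state the output of the adjacent reservoir equals its input, 181.51 Tg/yr.
τ = M / F = 6379 / 181.51 = 35.14 yr.

35.1 yr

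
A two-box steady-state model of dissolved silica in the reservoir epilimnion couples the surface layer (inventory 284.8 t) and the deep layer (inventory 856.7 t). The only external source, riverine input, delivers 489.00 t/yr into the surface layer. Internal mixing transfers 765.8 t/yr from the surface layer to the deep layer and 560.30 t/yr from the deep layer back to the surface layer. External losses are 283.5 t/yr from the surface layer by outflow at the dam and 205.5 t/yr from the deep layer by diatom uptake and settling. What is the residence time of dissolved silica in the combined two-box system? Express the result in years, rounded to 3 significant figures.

2.33 yr

Treat the two boxes together as one reservoir: the mixing fluxes between them are internal recycling, so τ = ΣM / Σ(external losses).
M_total = 284.8 + 856.7 = 1141.5 t.
ΣF_external_out = 283.5 + 205.5 = 489.00 t/yr.
τ = M_total / ΣF_ext = 1141.5 / 489.00 = 2.334 yr.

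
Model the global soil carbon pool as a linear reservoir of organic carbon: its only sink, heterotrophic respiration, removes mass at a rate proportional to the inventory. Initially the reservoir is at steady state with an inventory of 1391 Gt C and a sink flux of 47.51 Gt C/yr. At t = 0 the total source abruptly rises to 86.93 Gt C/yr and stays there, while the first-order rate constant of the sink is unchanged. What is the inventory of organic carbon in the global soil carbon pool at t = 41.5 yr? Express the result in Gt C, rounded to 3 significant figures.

Residence time τ = M₀/F₀ = 29.28 yr. The eventual steady state is M_∞ = M₀·(F₁/F₀) = 1391 × 86.93/47.51 = 2545.1 Gt C.
The anomaly ΔM(t) = M(t) − M_∞ decays as ΔM₀·e^(−t/τ) with ΔM₀ = 1391 − 2545.1 = −1154 Gt C.
At t = 41.5 yr, e^(−t/τ) = e^(−1.417) = 0.2423, so ΔM = −279.7 Gt C and M = 2545.1 − 279.7 = 2265.5 Gt C.

2270 Gt C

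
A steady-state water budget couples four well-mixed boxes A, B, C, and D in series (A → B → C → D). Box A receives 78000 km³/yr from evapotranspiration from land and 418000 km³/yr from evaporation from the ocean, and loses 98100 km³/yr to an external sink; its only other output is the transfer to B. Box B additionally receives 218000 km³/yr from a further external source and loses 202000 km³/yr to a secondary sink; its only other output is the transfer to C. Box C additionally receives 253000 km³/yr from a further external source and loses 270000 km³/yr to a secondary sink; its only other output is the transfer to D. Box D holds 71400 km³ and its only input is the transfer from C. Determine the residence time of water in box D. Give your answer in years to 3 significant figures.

Box A: F(A→B) = (78000 + 418000) − 98100 = 397900 km³/yr.
Box B: F(B→C) = (397900 + 218000) − 202000 = 413900 km³/yr.
Box C: F(C→D) = (413900 + 253000) − 270000 = 396900 km³/yr.
Box D throughput = its input = 396900 km³/yr; τ = 71400 / 396900 = 0.1799 yr.

0.180 yr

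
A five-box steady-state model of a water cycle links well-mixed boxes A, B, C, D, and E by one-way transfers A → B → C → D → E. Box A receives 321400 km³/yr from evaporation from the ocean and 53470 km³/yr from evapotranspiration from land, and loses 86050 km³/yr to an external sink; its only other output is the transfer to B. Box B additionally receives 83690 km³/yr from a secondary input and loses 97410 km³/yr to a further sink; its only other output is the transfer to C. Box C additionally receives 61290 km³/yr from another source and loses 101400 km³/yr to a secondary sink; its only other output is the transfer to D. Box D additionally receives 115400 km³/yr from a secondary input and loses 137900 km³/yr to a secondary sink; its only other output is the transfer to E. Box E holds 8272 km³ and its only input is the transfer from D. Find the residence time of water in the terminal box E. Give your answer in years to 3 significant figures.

Box A: F(A→B) = (321400 + 53470) − 86050 = 288820 km³/yr.
Box B: F(B→C) = (288820 + 83690) − 97410 = 275100 km³/yr.
Box C: F(C→D) = (275100 + 61290) − 101400 = 234990 km³/yr.
Box D: F(D→E) = (234990 + 115400) − 137900 = 212490 km³/yr.
Box E throughput = its input = 212490 km³/yr; τ = 8272 / 212490 = 0.03893 yr.

0.0389 yr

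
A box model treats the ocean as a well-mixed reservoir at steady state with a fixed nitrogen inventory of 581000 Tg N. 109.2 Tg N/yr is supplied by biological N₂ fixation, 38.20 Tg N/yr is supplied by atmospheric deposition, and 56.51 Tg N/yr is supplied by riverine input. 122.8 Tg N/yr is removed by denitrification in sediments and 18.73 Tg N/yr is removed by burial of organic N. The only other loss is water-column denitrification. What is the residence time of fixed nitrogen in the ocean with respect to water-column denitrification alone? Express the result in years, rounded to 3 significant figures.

At steady state ΣF_in = ΣF_out.
ΣF_in = 109.2 + 38.20 + 56.51 = 203.91 Tg N/yr.
Water-column denitrification flux = ΣF_in − (122.8 + 18.73) = 203.91 − 141.5 = 62.38 Tg N/yr.
τ = M / F = 581000 / 62.38 = 9314 yr.

9310 yr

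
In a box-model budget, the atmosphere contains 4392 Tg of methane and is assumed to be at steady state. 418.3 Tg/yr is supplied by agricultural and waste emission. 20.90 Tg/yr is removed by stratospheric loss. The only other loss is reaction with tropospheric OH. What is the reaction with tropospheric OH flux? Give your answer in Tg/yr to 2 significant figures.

400 Tg/yr

At steady state ΣF_in = ΣF_out.
ΣF_in = 418.30 Tg/yr.
Reaction with tropospheric OH flux = ΣF_in − (20.90) = 418.30 − 20.90 = 397.4 Tg/yr.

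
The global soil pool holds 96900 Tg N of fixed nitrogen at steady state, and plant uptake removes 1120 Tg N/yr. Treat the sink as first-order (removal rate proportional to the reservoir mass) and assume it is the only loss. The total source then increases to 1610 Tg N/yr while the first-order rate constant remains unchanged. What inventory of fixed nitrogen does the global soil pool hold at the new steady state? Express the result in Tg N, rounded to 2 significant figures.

Rate constant k = F/M = 1120 / 96900 = 0.01156 yr⁻¹.
At the new steady state, source = k·M_new ⇒ M_new = 1610 / 0.01156 = 139300 Tg N.
(Equivalently M_new = M × F_new/F_old = 96900 × 1610/1120.)

140000 Tg N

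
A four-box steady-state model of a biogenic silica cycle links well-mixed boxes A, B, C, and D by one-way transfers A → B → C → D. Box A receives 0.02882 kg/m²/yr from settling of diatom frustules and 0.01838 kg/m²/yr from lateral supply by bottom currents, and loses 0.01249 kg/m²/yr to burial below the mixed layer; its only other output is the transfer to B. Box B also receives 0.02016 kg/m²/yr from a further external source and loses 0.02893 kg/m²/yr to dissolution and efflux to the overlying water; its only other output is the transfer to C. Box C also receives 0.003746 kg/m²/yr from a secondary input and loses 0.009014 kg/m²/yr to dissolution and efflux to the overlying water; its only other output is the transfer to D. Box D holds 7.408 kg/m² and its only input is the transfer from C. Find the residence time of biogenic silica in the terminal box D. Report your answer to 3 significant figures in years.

358 yr

Box A: F(A→B) = (0.02882 + 0.01838) − 0.01249 = 0.034710 kg/m²/yr.
Box B: F(B→C) = (0.034710 + 0.02016) − 0.02893 = 0.025940 kg/m²/yr.
Box C: F(C→D) = (0.025940 + 0.003746) − 0.009014 = 0.020672 kg/m²/yr.
Box D throughput = its input = 0.020672 kg/m²/yr; τ = 7.408 / 0.020672 = 358.4 yr.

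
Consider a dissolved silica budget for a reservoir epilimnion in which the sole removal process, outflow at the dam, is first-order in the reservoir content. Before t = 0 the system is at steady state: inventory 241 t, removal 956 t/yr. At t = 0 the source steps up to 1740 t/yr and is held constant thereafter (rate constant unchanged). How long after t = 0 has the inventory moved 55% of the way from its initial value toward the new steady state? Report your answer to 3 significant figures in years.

0.201 yr

τ = M₀/F₀ = 241/956 = 0.2521 yr.
The remaining gap fraction is e^(−t/τ); 55% covered ⇒ e^(−t/τ) = 0.450.
t = −τ ln(0.450) = 0.2521 × 0.7985 = 0.2013 yr.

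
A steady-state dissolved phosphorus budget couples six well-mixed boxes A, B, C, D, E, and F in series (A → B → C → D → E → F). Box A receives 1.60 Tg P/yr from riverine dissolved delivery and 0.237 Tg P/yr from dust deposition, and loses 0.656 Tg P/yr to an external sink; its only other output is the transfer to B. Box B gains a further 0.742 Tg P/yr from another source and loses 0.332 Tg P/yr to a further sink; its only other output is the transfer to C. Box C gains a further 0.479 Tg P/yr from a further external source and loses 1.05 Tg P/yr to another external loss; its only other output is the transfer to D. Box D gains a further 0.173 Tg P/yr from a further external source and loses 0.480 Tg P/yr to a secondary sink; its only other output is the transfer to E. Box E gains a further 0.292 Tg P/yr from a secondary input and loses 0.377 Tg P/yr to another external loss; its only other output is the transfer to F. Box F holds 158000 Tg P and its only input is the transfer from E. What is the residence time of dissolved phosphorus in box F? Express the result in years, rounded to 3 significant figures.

Box A: F(A→B) = (1.60 + 0.237) − 0.656 = 1.1810 Tg P/yr.
Box B: F(B→C) = (1.1810 + 0.742) − 0.332 = 1.5910 Tg P/yr.
Box C: F(C→D) = (1.5910 + 0.479) − 1.05 = 1.0200 Tg P/yr.
Box D: F(D→E) = (1.0200 + 0.173) − 0.480 = 0.71300 Tg P/yr.
Box E: F(E→F) = (0.71300 + 0.292) − 0.377 = 0.62800 Tg P/yr.
Box F throughput = its input = 0.62800 Tg P/yr; τ = 158000 / 0.62800 = 251600 yr.

252000 yr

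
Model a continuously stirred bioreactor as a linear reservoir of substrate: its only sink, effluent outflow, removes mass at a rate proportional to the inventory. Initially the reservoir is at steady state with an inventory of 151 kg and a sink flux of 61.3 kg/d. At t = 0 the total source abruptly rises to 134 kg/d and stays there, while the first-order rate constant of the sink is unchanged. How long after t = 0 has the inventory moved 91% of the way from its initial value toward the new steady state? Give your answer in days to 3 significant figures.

τ = M₀/F₀ = 151/61.3 = 2.463 d.
The remaining gap fraction is e^(−t/τ); 91% covered ⇒ e^(−t/τ) = 0.0900.
t = −τ ln(0.0900) = 2.463 × 2.408 = 5.931 d.

5.93 d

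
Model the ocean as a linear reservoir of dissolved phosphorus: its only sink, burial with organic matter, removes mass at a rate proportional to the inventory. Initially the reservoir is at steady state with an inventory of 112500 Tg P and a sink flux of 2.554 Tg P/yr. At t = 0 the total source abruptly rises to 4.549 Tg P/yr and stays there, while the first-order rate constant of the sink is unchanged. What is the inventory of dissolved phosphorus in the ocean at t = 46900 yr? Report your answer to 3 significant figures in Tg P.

τ = M₀/F₀ = 112500/2.554 = 44050 yr; rate constant k = 1/τ.
New steady state M_∞ = F₁/k = F₁·τ = 4.549 × 44050 = 200380 Tg P.
M(t) = M_∞ + (M₀ − M_∞)·e^(−t/τ); t/τ = 46900/44050 = 1.065, so e^(−t/τ) = 0.3448.
M(t) = 200380 − 87880 × 0.3448 = 170080 Tg P.

170000 Tg P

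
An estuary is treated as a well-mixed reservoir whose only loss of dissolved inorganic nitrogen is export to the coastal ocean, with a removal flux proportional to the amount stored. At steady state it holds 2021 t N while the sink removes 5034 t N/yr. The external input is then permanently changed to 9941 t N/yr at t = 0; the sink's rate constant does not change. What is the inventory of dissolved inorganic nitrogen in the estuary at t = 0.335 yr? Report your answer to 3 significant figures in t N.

τ = M₀/F₀ = 2021/5034 = 0.4015 yr; rate constant k = 1/τ.
New steady state M_∞ = F₁/k = F₁·τ = 9941 × 0.4015 = 3991.0 t N.
M(t) = M_∞ + (M₀ − M_∞)·e^(−t/τ); t/τ = 0.335/0.4015 = 0.8344, so e^(−t/τ) = 0.4341.
M(t) = 3991.0 − 1970 × 0.4341 = 3135.8 t N.

3140 t N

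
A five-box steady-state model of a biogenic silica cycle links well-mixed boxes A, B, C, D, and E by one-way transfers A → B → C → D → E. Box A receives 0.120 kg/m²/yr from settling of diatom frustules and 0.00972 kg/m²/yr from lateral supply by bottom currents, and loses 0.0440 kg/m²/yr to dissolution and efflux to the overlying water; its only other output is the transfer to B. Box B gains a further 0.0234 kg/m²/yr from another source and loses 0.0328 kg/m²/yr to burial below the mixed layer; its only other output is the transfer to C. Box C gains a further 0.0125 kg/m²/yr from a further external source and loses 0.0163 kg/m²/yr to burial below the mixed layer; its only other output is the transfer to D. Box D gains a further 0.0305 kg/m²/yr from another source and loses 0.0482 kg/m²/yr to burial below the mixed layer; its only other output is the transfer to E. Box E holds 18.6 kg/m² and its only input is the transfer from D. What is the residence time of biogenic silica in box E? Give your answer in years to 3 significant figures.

Box A: F(A→B) = (0.120 + 0.00972) − 0.0440 = 0.085720 kg/m²/yr.
Box B: F(B→C) = (0.085720 + 0.0234) − 0.0328 = 0.076320 kg/m²/yr.
Box C: F(C→D) = (0.076320 + 0.0125) − 0.0163 = 0.072520 kg/m²/yr.
Box D: F(D→E) = (0.072520 + 0.0305) − 0.0482 = 0.054820 kg/m²/yr.
Box E throughput = its input = 0.054820 kg/m²/yr; τ = 18.6 / 0.054820 = 339.3 yr.

339 yr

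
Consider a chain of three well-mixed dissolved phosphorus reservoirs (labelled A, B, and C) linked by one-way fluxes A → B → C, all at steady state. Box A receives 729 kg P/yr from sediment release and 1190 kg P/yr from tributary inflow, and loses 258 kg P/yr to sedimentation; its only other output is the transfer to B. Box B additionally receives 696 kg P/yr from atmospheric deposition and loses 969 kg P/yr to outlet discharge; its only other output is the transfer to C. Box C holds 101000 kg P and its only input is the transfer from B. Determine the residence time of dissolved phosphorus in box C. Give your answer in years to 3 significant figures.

72.8 yr

Box A: F(A→B) = (729 + 1190) − 258 = 1661.0 kg P/yr.
Box B: F(B→C) = (1661.0 + 696) − 969 = 1388.0 kg P/yr.
Box C throughput = its input = 1388.0 kg P/yr; τ = 101000 / 1388.0 = 72.77 yr.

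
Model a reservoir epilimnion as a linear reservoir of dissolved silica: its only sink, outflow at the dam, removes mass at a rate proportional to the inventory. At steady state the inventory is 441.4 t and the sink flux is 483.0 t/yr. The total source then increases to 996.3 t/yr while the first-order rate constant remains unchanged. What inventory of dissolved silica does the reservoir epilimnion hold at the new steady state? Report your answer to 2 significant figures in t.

Rate constant k = F/M = 483.0 / 441.4 = 1.094 yr⁻¹.
At the new steady state, source = k·M_new ⇒ M_new = 996.3 / 1.094 = 910.5 t.
(Equivalently M_new = M × F_new/F_old = 441.4 × 996.3/483.0.)

910 t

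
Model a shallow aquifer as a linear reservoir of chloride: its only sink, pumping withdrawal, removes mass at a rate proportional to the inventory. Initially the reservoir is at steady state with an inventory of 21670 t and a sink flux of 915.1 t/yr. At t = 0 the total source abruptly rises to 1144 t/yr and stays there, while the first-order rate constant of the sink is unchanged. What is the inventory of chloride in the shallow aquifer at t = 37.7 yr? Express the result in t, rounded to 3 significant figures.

26000 t

Residence time τ = M₀/F₀ = 23.68 yr. The eventual steady state is M_∞ = M₀·(F₁/F₀) = 21670 × 1144/915.1 = 27090 t.
The anomaly ΔM(t) = M(t) − M_∞ decays as ΔM₀·e^(−t/τ) with ΔM₀ = 21670 − 27090 = −5420 t.
At t = 37.7 yr, e^(−t/τ) = e^(−1.592) = 0.2035, so ΔM = −1103 t and M = 27090 − 1103 = 25987 t.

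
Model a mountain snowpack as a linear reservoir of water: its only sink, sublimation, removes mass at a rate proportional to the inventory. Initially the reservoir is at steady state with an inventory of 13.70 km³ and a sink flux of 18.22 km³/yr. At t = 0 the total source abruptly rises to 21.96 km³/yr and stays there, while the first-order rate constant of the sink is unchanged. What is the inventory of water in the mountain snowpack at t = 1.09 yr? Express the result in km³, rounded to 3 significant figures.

15.9 km³

Residence time τ = M₀/F₀ = 0.7519 yr. The eventual steady state is M_∞ = M₀·(F₁/F₀) = 13.70 × 21.96/18.22 = 16.512 km³.
The anomaly ΔM(t) = M(t) − M_∞ decays as ΔM₀·e^(−t/τ) with ΔM₀ = 13.70 − 16.512 = −2.812 km³.
At t = 1.09 yr, e^(−t/τ) = e^(−1.450) = 0.2347, so ΔM = −0.6599 km³ and M = 16.512 − 0.6599 = 15.852 km³.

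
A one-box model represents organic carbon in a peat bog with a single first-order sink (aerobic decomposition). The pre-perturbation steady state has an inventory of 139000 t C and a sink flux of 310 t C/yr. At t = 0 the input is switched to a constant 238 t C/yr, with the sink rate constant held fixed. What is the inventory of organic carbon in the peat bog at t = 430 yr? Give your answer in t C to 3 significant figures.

Residence time τ = M₀/F₀ = 448.4 yr. The eventual steady state is M_∞ = M₀·(F₁/F₀) = 139000 × 238/310 = 106720 t C.
The anomaly ΔM(t) = M(t) − M_∞ decays as ΔM₀·e^(−t/τ) with ΔM₀ = 139000 − 106720 = 32280 t C.
At t = 430 yr, e^(−t/τ) = e^(−0.9590) = 0.3833, so ΔM = 12370 t C and M = 106720 + 12370 = 119090 t C.

119000 t C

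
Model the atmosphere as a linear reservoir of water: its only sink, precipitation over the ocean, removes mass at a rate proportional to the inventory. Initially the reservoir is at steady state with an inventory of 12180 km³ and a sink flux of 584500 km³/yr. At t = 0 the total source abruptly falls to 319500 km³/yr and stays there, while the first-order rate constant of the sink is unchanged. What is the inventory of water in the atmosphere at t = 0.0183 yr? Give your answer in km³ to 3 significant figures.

The sink rate constant is k = F₀/M₀ = 584500/12180 = 47.99 yr⁻¹.
Solving dM/dt = F₁ − kM with M(0) = M₀ gives M(t) = F₁/k + (M₀ − F₁/k)·e^(−kt).
F₁/k = 319500/47.99 = 6657.8 km³; kt = 47.99 × 0.0183 = 0.8782, e^(−kt) = 0.4155.
M(0.0183) = 6657.8 + (12180 − 6657.8) × 0.4155 = 6657.8 + 2295 = 8952.5 km³.

8950 km³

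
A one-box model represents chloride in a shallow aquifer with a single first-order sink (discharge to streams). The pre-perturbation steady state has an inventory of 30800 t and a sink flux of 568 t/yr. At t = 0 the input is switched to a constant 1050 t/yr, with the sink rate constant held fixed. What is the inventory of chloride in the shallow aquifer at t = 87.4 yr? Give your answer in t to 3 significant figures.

51700 t

Residence time τ = M₀/F₀ = 54.23 yr. The eventual steady state is M_∞ = M₀·(F₁/F₀) = 30800 × 1050/568 = 56937 t.
The anomaly ΔM(t) = M(t) − M_∞ decays as ΔM₀·e^(−t/τ) with ΔM₀ = 30800 − 56937 = −26140 t.
At t = 87.4 yr, e^(−t/τ) = e^(−1.612) = 0.1995, so ΔM = −5215 t and M = 56937 − 5215 = 51722 t.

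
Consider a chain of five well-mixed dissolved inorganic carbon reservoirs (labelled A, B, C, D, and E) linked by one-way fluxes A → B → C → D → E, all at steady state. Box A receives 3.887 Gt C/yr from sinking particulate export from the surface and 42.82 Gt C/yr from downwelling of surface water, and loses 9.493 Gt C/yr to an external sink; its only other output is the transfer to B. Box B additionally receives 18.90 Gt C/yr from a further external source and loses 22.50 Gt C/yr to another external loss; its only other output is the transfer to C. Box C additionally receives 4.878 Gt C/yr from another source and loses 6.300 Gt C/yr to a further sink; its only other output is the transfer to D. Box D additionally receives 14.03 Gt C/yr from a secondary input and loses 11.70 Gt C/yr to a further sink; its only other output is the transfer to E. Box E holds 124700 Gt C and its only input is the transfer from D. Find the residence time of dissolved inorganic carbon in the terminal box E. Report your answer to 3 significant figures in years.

Box A: F(A→B) = (3.887 + 42.82) − 9.493 = 37.214 Gt C/yr.
Box B: F(B→C) = (37.214 + 18.90) − 22.50 = 33.614 Gt C/yr.
Box C: F(C→D) = (33.614 + 4.878) − 6.300 = 32.192 Gt C/yr.
Box D: F(D→E) = (32.192 + 14.03) − 11.70 = 34.522 Gt C/yr.
Box E throughput = its input = 34.522 Gt C/yr; τ = 124700 / 34.522 = 3612 yr.

3610 yr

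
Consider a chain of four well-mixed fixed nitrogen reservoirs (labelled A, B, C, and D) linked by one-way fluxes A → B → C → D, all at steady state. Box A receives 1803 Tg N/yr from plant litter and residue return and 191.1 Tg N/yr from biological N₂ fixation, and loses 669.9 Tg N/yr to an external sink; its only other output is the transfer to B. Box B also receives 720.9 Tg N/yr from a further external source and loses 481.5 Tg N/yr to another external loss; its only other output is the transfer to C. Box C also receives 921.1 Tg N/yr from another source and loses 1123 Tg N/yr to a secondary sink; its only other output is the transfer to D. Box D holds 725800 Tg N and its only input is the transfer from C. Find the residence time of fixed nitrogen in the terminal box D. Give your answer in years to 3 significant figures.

Box A: F(A→B) = (1803 + 191.1) − 669.9 = 1324.2 Tg N/yr.
Box B: F(B→C) = (1324.2 + 720.9) − 481.5 = 1563.6 Tg N/yr.
Box C: F(C→D) = (1563.6 + 921.1) − 1123 = 1361.7 Tg N/yr.
Box D throughput = its input = 1361.7 Tg N/yr; τ = 725800 / 1361.7 = 533.0 yr.

533 yr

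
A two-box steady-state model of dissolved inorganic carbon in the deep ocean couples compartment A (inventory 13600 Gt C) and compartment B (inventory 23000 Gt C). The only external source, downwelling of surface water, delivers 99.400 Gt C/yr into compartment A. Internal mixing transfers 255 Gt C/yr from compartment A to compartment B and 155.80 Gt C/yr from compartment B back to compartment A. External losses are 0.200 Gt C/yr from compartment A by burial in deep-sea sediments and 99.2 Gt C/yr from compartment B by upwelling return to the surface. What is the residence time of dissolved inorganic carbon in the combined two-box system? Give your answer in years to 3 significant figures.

For the system as a whole, the A↔B exchange is internal and contributes nothing to the throughput; only the external sinks remove mass.
M_total = 13600 + 23000 = 36600 Gt C.
ΣF_external_out = 0.200 + 99.2 = 99.400 Gt C/yr.
τ = M_total / ΣF_ext = 36600 / 99.400 = 368.2 yr.

368 yr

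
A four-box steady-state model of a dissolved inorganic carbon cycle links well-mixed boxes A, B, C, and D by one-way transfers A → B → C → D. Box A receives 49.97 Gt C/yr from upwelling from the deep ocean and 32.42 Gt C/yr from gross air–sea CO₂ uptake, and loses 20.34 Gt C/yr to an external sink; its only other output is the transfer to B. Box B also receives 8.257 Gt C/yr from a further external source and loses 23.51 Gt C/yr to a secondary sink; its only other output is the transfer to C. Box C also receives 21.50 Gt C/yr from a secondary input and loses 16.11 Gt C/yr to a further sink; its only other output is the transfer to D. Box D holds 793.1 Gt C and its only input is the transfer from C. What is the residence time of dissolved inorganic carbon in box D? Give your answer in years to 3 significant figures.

Box A: F(A→B) = (49.97 + 32.42) − 20.34 = 62.050 Gt C/yr.
Box B: F(B→C) = (62.050 + 8.257) − 23.51 = 46.797 Gt C/yr.
Box C: F(C→D) = (46.797 + 21.50) − 16.11 = 52.187 Gt C/yr.
Box D throughput = its input = 52.187 Gt C/yr; τ = 793.1 / 52.187 = 15.20 yr.

15.2 yr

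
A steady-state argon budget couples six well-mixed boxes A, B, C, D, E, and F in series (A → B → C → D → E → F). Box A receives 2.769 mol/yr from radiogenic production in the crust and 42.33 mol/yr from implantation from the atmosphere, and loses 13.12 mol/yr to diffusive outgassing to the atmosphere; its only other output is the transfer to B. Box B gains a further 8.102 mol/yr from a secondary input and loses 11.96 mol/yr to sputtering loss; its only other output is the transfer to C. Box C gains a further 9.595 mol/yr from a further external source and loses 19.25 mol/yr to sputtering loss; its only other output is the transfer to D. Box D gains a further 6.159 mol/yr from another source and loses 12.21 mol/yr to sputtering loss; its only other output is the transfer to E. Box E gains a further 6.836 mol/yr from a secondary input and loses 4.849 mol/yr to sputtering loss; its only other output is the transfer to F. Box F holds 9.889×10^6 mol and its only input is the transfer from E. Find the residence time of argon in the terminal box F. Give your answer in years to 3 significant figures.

687000 yr

Box A: F(A→B) = (2.769 + 42.33) − 13.12 = 31.979 mol/yr.
Box B: F(B→C) = (31.979 + 8.102) − 11.96 = 28.121 mol/yr.
Box C: F(C→D) = (28.121 + 9.595) − 19.25 = 18.466 mol/yr.
Box D: F(D→E) = (18.466 + 6.159) − 12.21 = 12.415 mol/yr.
Box E: F(E→F) = (12.415 + 6.836) − 4.849 = 14.402 mol/yr.
Box F throughput = its input = 14.402 mol/yr; τ = 9.889×10^6 / 14.402 = 686600 yr.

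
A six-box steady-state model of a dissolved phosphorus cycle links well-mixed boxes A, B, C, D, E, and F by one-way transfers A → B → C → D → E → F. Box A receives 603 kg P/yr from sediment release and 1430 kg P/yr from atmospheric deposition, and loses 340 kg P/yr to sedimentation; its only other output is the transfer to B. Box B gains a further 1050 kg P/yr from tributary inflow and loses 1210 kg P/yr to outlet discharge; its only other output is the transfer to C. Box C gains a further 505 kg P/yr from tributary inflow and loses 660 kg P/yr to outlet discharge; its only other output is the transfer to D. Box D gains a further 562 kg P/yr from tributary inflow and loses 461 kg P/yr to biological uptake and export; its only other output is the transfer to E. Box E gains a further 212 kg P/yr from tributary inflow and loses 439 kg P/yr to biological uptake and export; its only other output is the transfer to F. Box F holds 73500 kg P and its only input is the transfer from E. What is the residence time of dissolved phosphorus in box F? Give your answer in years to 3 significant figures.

Box A: F(A→B) = (603 + 1430) − 340 = 1693.0 kg P/yr.
Box B: F(B→C) = (1693.0 + 1050) − 1210 = 1533.0 kg P/yr.
Box C: F(C→D) = (1533.0 + 505) − 660 = 1378.0 kg P/yr.
Box D: F(D→E) = (1378.0 + 562) − 461 = 1479.0 kg P/yr.
Box E: F(E→F) = (1479.0 + 212) − 439 = 1252.0 kg P/yr.
Box F throughput = its input = 1252.0 kg P/yr; τ = 73500 / 1252.0 = 58.71 yr.

58.7 yr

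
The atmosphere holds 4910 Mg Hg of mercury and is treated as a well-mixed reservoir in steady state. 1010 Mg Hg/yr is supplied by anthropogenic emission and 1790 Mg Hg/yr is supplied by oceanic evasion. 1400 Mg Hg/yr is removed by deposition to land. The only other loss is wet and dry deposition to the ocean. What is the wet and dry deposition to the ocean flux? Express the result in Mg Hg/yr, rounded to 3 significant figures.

At steady state ΣF_in = ΣF_out.
ΣF_in = 1010 + 1790 = 2800.0 Mg Hg/yr.
Wet and dry deposition to the ocean flux = ΣF_in − (1400) = 2800.0 − 1400 = 1400 Mg Hg/yr.

1400 Mg Hg/yr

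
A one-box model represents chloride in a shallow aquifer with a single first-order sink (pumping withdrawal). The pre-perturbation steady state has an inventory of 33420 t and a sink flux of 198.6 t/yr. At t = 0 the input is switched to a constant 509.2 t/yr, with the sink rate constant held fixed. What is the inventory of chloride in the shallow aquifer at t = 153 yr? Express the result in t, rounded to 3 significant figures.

Residence time τ = M₀/F₀ = 168.3 yr. The eventual steady state is M_∞ = M₀·(F₁/F₀) = 33420 × 509.2/198.6 = 85687 t.
The anomaly ΔM(t) = M(t) − M_∞ decays as ΔM₀·e^(−t/τ) with ΔM₀ = 33420 − 85687 = −52270 t.
At t = 153 yr, e^(−t/τ) = e^(−0.9092) = 0.4028, so ΔM = −21060 t and M = 85687 − 21060 = 64632 t.

64600 t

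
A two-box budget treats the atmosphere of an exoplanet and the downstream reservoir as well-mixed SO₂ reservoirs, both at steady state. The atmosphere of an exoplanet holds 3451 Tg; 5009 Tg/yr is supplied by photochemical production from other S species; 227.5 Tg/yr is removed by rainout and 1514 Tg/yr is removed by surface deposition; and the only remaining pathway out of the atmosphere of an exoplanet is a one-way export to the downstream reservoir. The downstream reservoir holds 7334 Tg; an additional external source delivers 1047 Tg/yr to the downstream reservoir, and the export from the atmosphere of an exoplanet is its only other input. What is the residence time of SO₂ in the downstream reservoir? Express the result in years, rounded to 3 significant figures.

1.70 yr

Balance the atmosphere of an exoplanet: ΣF_in = 5009.0 Tg/yr.
Export to the downstream reservoir = ΣF_in − (227.5 + 1514) = 3267.5 Tg/yr.
Total input to the downstream reservoir = 3267.5 + 1047 = 4314.5 Tg/yr; at steady state this equals its total output.
τ = M / F = 7334 / 4314.5 = 1.700 yr.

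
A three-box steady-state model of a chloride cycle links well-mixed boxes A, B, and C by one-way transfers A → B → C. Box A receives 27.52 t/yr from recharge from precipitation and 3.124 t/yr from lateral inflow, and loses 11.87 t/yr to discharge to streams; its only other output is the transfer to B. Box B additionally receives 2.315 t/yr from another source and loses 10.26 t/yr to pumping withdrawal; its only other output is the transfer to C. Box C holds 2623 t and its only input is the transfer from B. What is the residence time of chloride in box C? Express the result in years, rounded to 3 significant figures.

Box A: F(A→B) = (27.52 + 3.124) − 11.87 = 18.774 t/yr.
Box B: F(B→C) = (18.774 + 2.315) − 10.26 = 10.829 t/yr.
Box C throughput = its input = 10.829 t/yr; τ = 2623 / 10.829 = 242.2 yr.

242 yr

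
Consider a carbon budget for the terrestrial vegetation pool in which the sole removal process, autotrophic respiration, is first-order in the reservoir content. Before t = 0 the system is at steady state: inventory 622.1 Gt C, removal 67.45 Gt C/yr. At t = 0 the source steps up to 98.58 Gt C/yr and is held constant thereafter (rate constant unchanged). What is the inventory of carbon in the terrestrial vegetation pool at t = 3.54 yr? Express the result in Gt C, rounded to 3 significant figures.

714 Gt C

The sink rate constant is k = F₀/M₀ = 67.45/622.1 = 0.1084 yr⁻¹.
Solving dM/dt = F₁ − kM with M(0) = M₀ gives M(t) = F₁/k + (M₀ − F₁/k)·e^(−kt).
F₁/k = 98.58/0.1084 = 909.22 Gt C; kt = 0.1084 × 3.54 = 0.3838, e^(−kt) = 0.6813.
M(3.54) = 909.22 + (622.1 − 909.22) × 0.6813 = 909.22 − 195.6 = 713.62 Gt C.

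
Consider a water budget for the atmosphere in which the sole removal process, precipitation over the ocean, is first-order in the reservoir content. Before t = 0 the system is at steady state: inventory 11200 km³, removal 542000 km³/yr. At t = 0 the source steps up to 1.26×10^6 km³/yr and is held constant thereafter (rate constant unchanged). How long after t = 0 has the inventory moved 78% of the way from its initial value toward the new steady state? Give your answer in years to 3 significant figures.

0.0313 yr

τ = M₀/F₀ = 11200/542000 = 0.02066 yr.
The remaining gap fraction is e^(−t/τ); 78% covered ⇒ e^(−t/τ) = 0.220.
t = −τ ln(0.220) = 0.02066 × 1.514 = 0.03129 yr.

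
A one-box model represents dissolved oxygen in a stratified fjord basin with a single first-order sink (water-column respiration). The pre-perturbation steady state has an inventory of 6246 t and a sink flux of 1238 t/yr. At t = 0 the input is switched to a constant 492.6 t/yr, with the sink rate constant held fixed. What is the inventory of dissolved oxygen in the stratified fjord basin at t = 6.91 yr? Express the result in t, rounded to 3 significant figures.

The sink rate constant is k = F₀/M₀ = 1238/6246 = 0.1982 yr⁻¹.
Solving dM/dt = F₁ − kM with M(0) = M₀ gives M(t) = F₁/k + (M₀ − F₁/k)·e^(−kt).
F₁/k = 492.6/0.1982 = 2485.3 t; kt = 0.1982 × 6.91 = 1.370, e^(−kt) = 0.2542.
M(6.91) = 2485.3 + (6246 − 2485.3) × 0.2542 = 2485.3 + 956.0 = 3441.3 t.

3440 t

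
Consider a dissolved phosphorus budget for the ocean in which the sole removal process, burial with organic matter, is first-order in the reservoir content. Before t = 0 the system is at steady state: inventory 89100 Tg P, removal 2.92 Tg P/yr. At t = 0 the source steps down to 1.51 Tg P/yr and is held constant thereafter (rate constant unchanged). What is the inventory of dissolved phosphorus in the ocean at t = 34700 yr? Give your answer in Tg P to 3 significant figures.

The sink rate constant is k = F₀/M₀ = 2.92/89100 = 3.277×10^-5 yr⁻¹.
Solving dM/dt = F₁ − kM with M(0) = M₀ gives M(t) = F₁/k + (M₀ − F₁/k)·e^(−kt).
F₁/k = 1.51/3.277×10^-5 = 46076 Tg P; kt = 3.277×10^-5 × 34700 = 1.137, e^(−kt) = 0.3207.
M(34700) = 46076 + (89100 − 46076) × 0.3207 = 46076 + 13800 = 59874 Tg P.

59900 Tg P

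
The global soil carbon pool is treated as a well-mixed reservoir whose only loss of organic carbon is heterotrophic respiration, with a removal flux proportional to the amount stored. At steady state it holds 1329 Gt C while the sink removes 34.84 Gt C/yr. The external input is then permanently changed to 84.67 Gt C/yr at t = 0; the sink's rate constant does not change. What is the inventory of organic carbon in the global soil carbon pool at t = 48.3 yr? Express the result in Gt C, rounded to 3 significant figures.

2690 Gt C

Residence time τ = M₀/F₀ = 38.15 yr. The eventual steady state is M_∞ = M₀·(F₁/F₀) = 1329 × 84.67/34.84 = 3229.8 Gt C.
The anomaly ΔM(t) = M(t) − M_∞ decays as ΔM₀·e^(−t/τ) with ΔM₀ = 1329 − 3229.8 = −1901 Gt C.
At t = 48.3 yr, e^(−t/τ) = e^(−1.266) = 0.2819, so ΔM = −535.8 Gt C and M = 3229.8 − 535.8 = 2694.0 Gt C.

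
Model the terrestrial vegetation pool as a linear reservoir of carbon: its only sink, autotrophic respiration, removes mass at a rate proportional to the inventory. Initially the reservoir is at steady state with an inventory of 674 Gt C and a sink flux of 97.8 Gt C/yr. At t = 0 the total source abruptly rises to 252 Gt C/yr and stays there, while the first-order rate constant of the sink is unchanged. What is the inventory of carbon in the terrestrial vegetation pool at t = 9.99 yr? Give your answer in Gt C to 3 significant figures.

The sink rate constant is k = F₀/M₀ = 97.8/674 = 0.1451 yr⁻¹.
Solving dM/dt = F₁ − kM with M(0) = M₀ gives M(t) = F₁/k + (M₀ − F₁/k)·e^(−kt).
F₁/k = 252/0.1451 = 1736.7 Gt C; kt = 0.1451 × 9.99 = 1.450, e^(−kt) = 0.2347.
M(9.99) = 1736.7 + (674 − 1736.7) × 0.2347 = 1736.7 − 249.4 = 1487.3 Gt C.

1490 Gt C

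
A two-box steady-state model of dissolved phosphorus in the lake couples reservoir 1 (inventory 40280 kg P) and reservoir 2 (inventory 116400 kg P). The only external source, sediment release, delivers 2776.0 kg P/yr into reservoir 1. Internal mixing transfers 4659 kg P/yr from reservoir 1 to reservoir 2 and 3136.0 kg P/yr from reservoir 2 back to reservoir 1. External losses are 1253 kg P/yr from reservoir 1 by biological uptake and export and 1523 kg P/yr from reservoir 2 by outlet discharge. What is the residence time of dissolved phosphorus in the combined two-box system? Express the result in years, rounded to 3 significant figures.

56.4 yr

For the system as a whole, the A↔B exchange is internal and contributes nothing to the throughput; only the external sinks remove mass.
M_total = 40280 + 116400 = 156680 kg P.
ΣF_external_out = 1253 + 1523 = 2776.0 kg P/yr.
τ = M_total / ΣF_ext = 156680 / 2776.0 = 56.44 yr.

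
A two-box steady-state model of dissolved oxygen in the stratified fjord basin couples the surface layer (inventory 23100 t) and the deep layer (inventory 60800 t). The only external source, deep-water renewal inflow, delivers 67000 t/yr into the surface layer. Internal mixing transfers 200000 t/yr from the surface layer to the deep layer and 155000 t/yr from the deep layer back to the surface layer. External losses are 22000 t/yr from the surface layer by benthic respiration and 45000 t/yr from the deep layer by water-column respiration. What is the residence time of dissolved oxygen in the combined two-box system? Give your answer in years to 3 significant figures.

Treat the two boxes together as one reservoir: the mixing fluxes between them are internal recycling, so τ = ΣM / Σ(external losses).
M_total = 23100 + 60800 = 83900 t.
ΣF_external_out = 22000 + 45000 = 67000 t/yr.
τ = M_total / ΣF_ext = 83900 / 67000 = 1.252 yr.

1.25 yr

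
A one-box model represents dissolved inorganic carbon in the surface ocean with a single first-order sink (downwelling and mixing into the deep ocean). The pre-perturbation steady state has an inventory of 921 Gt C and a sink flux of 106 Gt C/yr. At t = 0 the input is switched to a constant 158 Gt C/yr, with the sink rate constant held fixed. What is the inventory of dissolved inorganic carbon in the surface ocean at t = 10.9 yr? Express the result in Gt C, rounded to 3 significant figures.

1240 Gt C

Residence time τ = M₀/F₀ = 8.689 yr. The eventual steady state is M_∞ = M₀·(F₁/F₀) = 921 × 158/106 = 1372.8 Gt C.
The anomaly ΔM(t) = M(t) − M_∞ decays as ΔM₀·e^(−t/τ) with ΔM₀ = 921 − 1372.8 = −451.8 Gt C.
At t = 10.9 yr, e^(−t/τ) = e^(−1.255) = 0.2852, so ΔM = −128.9 Gt C and M = 1372.8 − 128.9 = 1243.9 Gt C.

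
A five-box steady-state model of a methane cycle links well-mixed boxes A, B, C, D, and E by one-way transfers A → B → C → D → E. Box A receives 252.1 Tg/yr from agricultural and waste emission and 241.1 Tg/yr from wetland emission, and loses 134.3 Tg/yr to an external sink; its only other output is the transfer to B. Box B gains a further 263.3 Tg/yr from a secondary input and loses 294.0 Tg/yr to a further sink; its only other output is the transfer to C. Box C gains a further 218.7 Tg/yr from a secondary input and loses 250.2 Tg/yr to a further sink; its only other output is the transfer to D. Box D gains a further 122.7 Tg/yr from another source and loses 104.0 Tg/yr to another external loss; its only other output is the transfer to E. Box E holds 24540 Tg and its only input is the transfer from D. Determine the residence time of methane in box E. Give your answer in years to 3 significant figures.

Box A: F(A→B) = (252.1 + 241.1) − 134.3 = 358.90 Tg/yr.
Box B: F(B→C) = (358.90 + 263.3) − 294.0 = 328.20 Tg/yr.
Box C: F(C→D) = (328.20 + 218.7) − 250.2 = 296.70 Tg/yr.
Box D: F(D→E) = (296.70 + 122.7) − 104.0 = 315.40 Tg/yr.
Box E throughput = its input = 315.40 Tg/yr; τ = 24540 / 315.40 = 77.81 yr.

77.8 yr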